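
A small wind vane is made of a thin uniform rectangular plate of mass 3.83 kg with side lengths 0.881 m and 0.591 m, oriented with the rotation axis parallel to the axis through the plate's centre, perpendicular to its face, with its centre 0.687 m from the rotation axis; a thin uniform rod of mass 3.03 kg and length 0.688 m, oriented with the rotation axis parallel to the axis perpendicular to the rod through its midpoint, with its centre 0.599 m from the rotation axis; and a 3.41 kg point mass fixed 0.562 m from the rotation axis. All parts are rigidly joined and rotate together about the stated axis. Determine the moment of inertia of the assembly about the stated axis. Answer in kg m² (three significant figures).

Rectangular plate: I_cm = (1/12)M(a²+b²) = (1/12)(3.83)[(0.881)² + (0.591)²] = 0.3592 kg m²; centre at d = 0.687 m, so I = I_cm + Md² gives I = 0.3592 + (3.83)(0.687)² = 2.1668 kg m².
Thin rod: I_cm = (1/12)ML² = (1/12)(3.03)(0.688)² = 0.11952 kg m²; centre at d = 0.599 m, so I = I_cm + Md² gives I = 0.11952 + (3.03)(0.599)² = 1.2067 kg m².
Point mass: I_cm = 0; centre at d = 0.562 m, so I = I_cm + Md² gives I = 0 + (3.41)(0.562)² = 1.077 kg m².
Total I = 2.1668 + 1.2067 + 1.077 = 4.4506 kg m².

4.45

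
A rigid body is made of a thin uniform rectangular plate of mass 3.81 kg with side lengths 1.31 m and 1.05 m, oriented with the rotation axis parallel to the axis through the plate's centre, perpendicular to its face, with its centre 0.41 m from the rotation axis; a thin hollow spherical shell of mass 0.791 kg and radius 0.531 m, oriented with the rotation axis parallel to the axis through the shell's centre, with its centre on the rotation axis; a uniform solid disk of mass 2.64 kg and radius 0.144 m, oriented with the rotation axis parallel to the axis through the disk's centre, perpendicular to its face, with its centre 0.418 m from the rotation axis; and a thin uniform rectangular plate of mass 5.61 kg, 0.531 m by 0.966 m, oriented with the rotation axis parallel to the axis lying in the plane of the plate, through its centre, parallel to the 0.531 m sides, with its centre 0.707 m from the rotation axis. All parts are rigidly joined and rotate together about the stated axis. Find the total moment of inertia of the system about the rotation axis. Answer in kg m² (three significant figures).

5.41

Rectangular plate: I_cm = (1/12)M(a²+b²) = (1/12)(3.81)[(1.31)² + (1.05)²] = 0.89491 kg m²; centre at d = 0.41 m, so the parallel axis theorem gives I = 0.89491 + (3.81)(0.41)² = 1.5354 kg m².
Spherical shell: I_cm = (2/3)MR² = (2/3)(0.791)(0.531)² = 0.14869 kg m²; axis through the centre, so I = 0.14869 kg m².
Solid disk: I_cm = (1/2)MR² = (1/2)(2.64)(0.144)² = 0.027372 kg m²; centre at d = 0.418 m, so the parallel axis theorem gives I = 0.027372 + (2.64)(0.418)² = 0.48864 kg m².
Rectangular plate: I_cm = (1/12)Mb² = (1/12)(5.61)(0.966)² = 0.43625 kg m²; centre at d = 0.707 m, so the parallel axis theorem gives I = 0.43625 + (5.61)(0.707)² = 3.2404 kg m².
Total I = 1.5354 + 0.14869 + 0.48864 + 3.2404 = 5.4131 kg m².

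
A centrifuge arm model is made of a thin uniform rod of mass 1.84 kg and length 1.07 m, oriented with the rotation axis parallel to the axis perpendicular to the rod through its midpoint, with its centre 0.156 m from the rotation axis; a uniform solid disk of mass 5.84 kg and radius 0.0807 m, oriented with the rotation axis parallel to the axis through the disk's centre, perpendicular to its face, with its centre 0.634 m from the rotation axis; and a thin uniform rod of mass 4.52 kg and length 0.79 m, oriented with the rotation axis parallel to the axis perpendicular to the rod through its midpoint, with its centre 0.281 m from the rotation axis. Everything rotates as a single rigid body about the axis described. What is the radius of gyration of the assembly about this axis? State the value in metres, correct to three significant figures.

Thin rod: I_cm = (1/12)ML² = (1/12)(1.84)(1.07)² = 0.17555 kg m^2; centre at d = 0.156 m, so the parallel axis theorem gives I = 0.17555 + (1.84)(0.156)² = 0.22033 kg m^2.
Solid disk: I_cm = (1/2)MR² = (1/2)(5.84)(0.0807)² = 0.019016 kg m^2; centre at d = 0.634 m, so the parallel axis theorem gives I = 0.019016 + (5.84)(0.634)² = 2.3664 kg m^2.
Thin rod: I_cm = (1/12)ML² = (1/12)(4.52)(0.79)² = 0.23508 kg m^2; centre at d = 0.281 m, so the parallel axis theorem gives I = 0.23508 + (4.52)(0.281)² = 0.59198 kg m^2.
Total I = 3.1788 kg m^2; total mass M = 12.2 kg.
k = √(I/M) = √(3.1788/12.2) = 0.51044 m.

0.510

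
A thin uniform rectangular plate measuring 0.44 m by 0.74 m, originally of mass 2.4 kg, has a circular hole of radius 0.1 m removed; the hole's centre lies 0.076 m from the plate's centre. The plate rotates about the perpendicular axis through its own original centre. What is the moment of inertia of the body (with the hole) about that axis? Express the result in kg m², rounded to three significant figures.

0.146

Unpierced body about its centre: I₀ = (1/12)M(a²+b²) = (1/12)(2.4)[(0.44)² + (0.74)²] = 0.14824 kg m².
The removed disk has mass m = M·πr²/(ab) = (2.4)·π(0.1)²/(0.44·0.74) = 0.23157 kg (same uniform areal density).
Its moment of inertia about the rotation axis (parallel-axis theorem): I_hole = (1/2)mr² + md² = (1/2)(0.23157)(0.1)² + (0.23157)(0.076)² = 0.0024954 kg m².
Treating the hole as negative mass, I = I₀ − I_hole = 0.14824 − 0.0024954 = 0.14574 kg m².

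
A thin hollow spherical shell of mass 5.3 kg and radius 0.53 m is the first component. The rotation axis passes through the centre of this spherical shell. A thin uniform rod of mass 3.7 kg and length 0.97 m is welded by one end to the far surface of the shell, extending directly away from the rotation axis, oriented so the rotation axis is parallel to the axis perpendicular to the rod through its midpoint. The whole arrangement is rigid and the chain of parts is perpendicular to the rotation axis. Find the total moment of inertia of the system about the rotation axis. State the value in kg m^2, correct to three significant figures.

Spherical shell: I_cm = (2/3)MR² = (2/3)(5.3)(0.53)² = 0.99251 kg m^2; axis through the centre, so I = 0.99251 kg m^2.
Thin rod: I_cm = (1/12)ML² = (1/12)(3.7)(0.97)² = 0.29011 kg m^2; centre at d = 0.53 + 0.485 = 1.015 m, so I = I_cm + Md² gives I = 0.29011 + (3.7)(1.015)² = 4.1019 kg m^2.
Total I = 0.99251 + 4.1019 = 5.0945 kg m^2.

5.09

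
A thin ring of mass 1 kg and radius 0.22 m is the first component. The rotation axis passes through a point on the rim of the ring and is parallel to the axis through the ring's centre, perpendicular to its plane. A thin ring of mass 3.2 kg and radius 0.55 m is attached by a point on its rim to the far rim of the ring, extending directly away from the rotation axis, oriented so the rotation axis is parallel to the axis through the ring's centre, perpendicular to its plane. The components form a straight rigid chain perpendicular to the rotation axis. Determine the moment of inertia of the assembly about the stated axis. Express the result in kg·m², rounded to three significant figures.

4.20

Thin ring: I_cm = MR² = (1)(0.22)² = 0.0484 kg·m²; centre at d = 0.22 m, so the parallel axis theorem gives I = 0.0484 + (1)(0.22)² = 0.0968 kg·m².
Thin ring: I_cm = MR² = (3.2)(0.55)² = 0.968 kg·m²; centre at d = 0.22 + 0.22 + 0.55 = 0.99 m, so the parallel axis theorem gives I = 0.968 + (3.2)(0.99)² = 4.1043 kg·m².
Total I = 0.0968 + 4.1043 = 4.2011 kg·m².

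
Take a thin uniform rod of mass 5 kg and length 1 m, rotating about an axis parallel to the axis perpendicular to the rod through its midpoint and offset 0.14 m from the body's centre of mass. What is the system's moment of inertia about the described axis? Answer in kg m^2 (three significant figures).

0.515

I_cm = (1/12)ML² = (1/12)(5)(1)² = 0.41667 kg m^2; centre at d = 0.14 m, so the parallel axis theorem gives I = 0.41667 + (5)(0.14)² = 0.51467 kg m^2.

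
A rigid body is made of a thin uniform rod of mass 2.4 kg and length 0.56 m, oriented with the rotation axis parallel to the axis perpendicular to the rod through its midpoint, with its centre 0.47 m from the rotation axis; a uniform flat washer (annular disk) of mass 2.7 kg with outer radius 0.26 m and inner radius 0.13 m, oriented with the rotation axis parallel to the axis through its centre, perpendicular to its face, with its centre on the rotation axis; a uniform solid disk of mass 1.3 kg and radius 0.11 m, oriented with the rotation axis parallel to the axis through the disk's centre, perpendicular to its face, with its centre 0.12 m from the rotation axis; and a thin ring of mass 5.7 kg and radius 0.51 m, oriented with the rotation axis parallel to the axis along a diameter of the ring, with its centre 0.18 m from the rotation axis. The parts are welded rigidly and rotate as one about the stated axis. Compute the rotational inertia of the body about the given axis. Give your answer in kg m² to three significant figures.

Thin rod: I_cm = (1/12)ML² = (1/12)(2.4)(0.56)² = 0.06272 kg m²; centre at d = 0.47 m, so the parallel axis theorem gives I = 0.06272 + (2.4)(0.47)² = 0.59288 kg m².
Annular disk: I_cm = (1/2)M(R²+r²) = (1/2)(2.7)[(0.26)² + (0.13)²] = 0.11408 kg m²; axis through the centre, so I = 0.11408 kg m².
Solid disk: I_cm = (1/2)MR² = (1/2)(1.3)(0.11)² = 0.007865 kg m²; centre at d = 0.12 m, so the parallel axis theorem gives I = 0.007865 + (1.3)(0.12)² = 0.026585 kg m².
Thin ring: I_cm = (1/2)MR² = (1/2)(5.7)(0.51)² = 0.74128 kg m²; centre at d = 0.18 m, so the parallel axis theorem gives I = 0.74128 + (5.7)(0.18)² = 0.92596 kg m².
Total I = 0.59288 + 0.11408 + 0.026585 + 0.92596 = 1.6595 kg m².

1.66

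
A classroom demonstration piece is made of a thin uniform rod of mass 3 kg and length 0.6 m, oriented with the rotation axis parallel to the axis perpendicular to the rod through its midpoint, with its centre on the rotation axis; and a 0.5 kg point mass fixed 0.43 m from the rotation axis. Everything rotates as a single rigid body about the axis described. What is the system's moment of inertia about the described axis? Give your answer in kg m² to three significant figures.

Thin rod: I_cm = (1/12)ML² = (1/12)(3)(0.6)² = 0.09 kg m²; axis through the centre, so I = 0.09 kg m².
Point mass: I_cm = 0; centre at d = 0.43 m, so the parallel axis theorem gives I = 0 + (0.5)(0.43)² = 0.09245 kg m².
Total I = 0.09 + 0.09245 = 0.18245 kg m².

0.182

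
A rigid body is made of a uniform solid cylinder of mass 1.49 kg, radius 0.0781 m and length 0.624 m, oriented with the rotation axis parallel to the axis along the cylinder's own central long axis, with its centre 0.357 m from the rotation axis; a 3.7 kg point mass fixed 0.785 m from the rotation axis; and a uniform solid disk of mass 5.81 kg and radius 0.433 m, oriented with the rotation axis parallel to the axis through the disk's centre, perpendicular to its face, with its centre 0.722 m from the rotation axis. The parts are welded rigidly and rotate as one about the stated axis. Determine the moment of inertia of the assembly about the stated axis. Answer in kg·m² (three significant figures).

6.05

Solid cylinder: I_cm = (1/2)MR² = (1/2)(1.49)(0.0781)² = 0.0045442 kg·m²; centre at d = 0.357 m, so I = I_cm + Md² gives I = 0.0045442 + (1.49)(0.357)² = 0.19444 kg·m².
Point mass: I_cm = 0; centre at d = 0.785 m, so I = I_cm + Md² gives I = 0 + (3.7)(0.785)² = 2.28 kg·m².
Solid disk: I_cm = (1/2)MR² = (1/2)(5.81)(0.433)² = 0.54466 kg·m²; centre at d = 0.722 m, so I = I_cm + Md² gives I = 0.54466 + (5.81)(0.722)² = 3.5733 kg·m².
Total I = 0.19444 + 2.28 + 3.5733 = 6.0478 kg·m².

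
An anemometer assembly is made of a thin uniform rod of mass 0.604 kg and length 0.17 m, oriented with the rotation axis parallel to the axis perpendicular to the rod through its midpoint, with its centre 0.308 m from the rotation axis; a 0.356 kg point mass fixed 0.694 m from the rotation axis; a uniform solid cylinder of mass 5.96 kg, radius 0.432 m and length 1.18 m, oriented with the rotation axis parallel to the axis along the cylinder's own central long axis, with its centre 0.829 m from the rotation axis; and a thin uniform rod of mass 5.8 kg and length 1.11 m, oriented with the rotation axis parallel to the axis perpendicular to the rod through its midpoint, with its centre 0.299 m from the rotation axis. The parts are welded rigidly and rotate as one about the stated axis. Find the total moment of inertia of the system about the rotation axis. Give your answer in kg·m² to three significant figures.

Thin rod: I_cm = (1/12)ML² = (1/12)(0.604)(0.17)² = 0.0014546 kg·m²; centre at d = 0.308 m, so the parallel axis theorem gives I = 0.0014546 + (0.604)(0.308)² = 0.058752 kg·m².
Point mass: I_cm = 0; centre at d = 0.694 m, so the parallel axis theorem gives I = 0 + (0.356)(0.694)² = 0.17146 kg·m².
Solid cylinder: I_cm = (1/2)MR² = (1/2)(5.96)(0.432)² = 0.55614 kg·m²; centre at d = 0.829 m, so the parallel axis theorem gives I = 0.55614 + (5.96)(0.829)² = 4.6521 kg·m².
Thin rod: I_cm = (1/12)ML² = (1/12)(5.8)(1.11)² = 0.59552 kg·m²; centre at d = 0.299 m, so the parallel axis theorem gives I = 0.59552 + (5.8)(0.299)² = 1.114 kg·m².
Total I = 0.058752 + 0.17146 + 4.6521 + 1.114 = 5.9964 kg·m².

6.00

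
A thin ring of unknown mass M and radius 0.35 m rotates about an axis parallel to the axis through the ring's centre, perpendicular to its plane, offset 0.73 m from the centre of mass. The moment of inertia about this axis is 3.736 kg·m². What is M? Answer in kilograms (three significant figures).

5.70

I = I_cm + Md² = MR² + Md² = M·[1·(0.35)² + (0.73)²] = M·0.6554.
So M = 3.736 / 0.6554 = 5.7003 kg.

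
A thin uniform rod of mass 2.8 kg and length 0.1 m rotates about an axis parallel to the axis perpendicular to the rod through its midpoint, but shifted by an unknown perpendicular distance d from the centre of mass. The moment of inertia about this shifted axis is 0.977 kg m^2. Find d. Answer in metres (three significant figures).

0.590

About the centre-of-mass axis, I_cm = (1/12)ML² = (1/12)(2.8)(0.1)² = 0.0023333 kg m^2.
Parallel axis theorem: I = I_cm + Md², so Md² = 0.977 − 0.0023333 = 0.97467 kg m^2.
d = √(0.97467 / 2.8) = 0.59 m.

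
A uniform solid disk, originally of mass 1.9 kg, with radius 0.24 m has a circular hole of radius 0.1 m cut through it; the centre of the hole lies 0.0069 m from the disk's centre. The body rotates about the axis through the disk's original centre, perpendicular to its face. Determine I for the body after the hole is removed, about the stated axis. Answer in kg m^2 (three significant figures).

Unpierced body about its centre: I₀ = (1/2)MR² = (1/2)(1.9)(0.24)² = 0.05472 kg m^2.
The removed disk has mass m = M·(r/R)² = (1.9)(0.1/0.24)² = 0.32986 kg (same uniform areal density).
Its moment of inertia about the rotation axis (parallel-axis theorem): I_hole = (1/2)mr² + md² = (1/2)(0.32986)(0.1)² + (0.32986)(0.0069)² = 0.001665 kg m^2.
Treating the hole as negative mass, I = I₀ − I_hole = 0.05472 − 0.001665 = 0.053055 kg m^2.

0.0531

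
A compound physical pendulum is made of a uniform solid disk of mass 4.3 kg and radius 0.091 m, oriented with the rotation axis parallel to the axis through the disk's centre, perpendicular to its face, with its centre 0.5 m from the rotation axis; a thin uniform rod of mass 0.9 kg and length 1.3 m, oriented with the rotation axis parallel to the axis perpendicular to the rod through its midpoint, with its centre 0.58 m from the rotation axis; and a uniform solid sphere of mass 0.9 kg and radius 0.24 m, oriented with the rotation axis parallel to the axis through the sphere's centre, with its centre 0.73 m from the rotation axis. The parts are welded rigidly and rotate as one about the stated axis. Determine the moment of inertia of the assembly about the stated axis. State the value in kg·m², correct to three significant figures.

2.02

Solid disk: I_cm = (1/2)MR² = (1/2)(4.3)(0.091)² = 0.017804 kg·m²; centre at d = 0.5 m, so I = I_cm + Md² gives I = 0.017804 + (4.3)(0.5)² = 1.0928 kg·m².
Thin rod: I_cm = (1/12)ML² = (1/12)(0.9)(1.3)² = 0.12675 kg·m²; centre at d = 0.58 m, so I = I_cm + Md² gives I = 0.12675 + (0.9)(0.58)² = 0.42951 kg·m².
Solid sphere: I_cm = (2/5)MR² = (2/5)(0.9)(0.24)² = 0.020736 kg·m²; centre at d = 0.73 m, so I = I_cm + Md² gives I = 0.020736 + (0.9)(0.73)² = 0.50035 kg·m².
Total I = 1.0928 + 0.42951 + 0.50035 = 2.0227 kg·m².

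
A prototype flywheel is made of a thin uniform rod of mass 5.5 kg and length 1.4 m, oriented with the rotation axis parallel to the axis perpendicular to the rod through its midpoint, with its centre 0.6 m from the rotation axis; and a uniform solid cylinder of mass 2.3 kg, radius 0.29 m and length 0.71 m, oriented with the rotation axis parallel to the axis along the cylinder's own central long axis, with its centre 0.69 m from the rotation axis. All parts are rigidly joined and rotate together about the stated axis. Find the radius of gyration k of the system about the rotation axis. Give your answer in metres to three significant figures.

Thin rod: I_cm = (1/12)ML² = (1/12)(5.5)(1.4)² = 0.89833 kg m^2; centre at d = 0.6 m, so the parallel axis theorem gives I = 0.89833 + (5.5)(0.6)² = 2.8783 kg m^2.
Solid cylinder: I_cm = (1/2)MR² = (1/2)(2.3)(0.29)² = 0.096715 kg m^2; centre at d = 0.69 m, so the parallel axis theorem gives I = 0.096715 + (2.3)(0.69)² = 1.1917 kg m^2.
Total I = 4.0701 kg m^2; total mass M = 7.8 kg.
k = √(I/M) = √(4.0701/7.8) = 0.72236 m.

0.722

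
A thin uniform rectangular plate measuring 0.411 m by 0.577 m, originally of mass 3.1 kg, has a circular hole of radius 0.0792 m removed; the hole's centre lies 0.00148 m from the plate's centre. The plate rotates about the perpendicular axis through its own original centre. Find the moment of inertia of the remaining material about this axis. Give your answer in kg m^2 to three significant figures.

Unpierced body about its centre: I₀ = (1/12)M(a²+b²) = (1/12)(3.1)[(0.411)² + (0.577)²] = 0.12964 kg m^2.
The removed disk has mass m = M·πr²/(ab) = (3.1)·π(0.0792)²/(0.411·0.577) = 0.2576 kg (same uniform areal density).
Its moment of inertia about the rotation axis (parallel-axis theorem): I_hole = (1/2)mr² + md² = (1/2)(0.2576)(0.0792)² + (0.2576)(0.00148)² = 0.00080848 kg m^2.
Treating the hole as negative mass, I = I₀ − I_hole = 0.12964 − 0.00080848 = 0.12884 kg m^2.

0.129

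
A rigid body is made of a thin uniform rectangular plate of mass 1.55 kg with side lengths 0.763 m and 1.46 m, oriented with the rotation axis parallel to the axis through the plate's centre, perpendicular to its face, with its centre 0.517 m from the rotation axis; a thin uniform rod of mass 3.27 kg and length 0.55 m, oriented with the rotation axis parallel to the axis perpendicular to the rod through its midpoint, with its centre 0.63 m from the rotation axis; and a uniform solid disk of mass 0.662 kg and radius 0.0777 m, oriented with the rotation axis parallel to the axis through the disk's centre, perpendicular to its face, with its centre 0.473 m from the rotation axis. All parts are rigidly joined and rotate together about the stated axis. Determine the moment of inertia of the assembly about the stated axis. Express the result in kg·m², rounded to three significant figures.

2.30

Rectangular plate: I_cm = (1/12)M(a²+b²) = (1/12)(1.55)[(0.763)² + (1.46)²] = 0.35053 kg·m²; centre at d = 0.517 m, so the parallel axis theorem gives I = 0.35053 + (1.55)(0.517)² = 0.76483 kg·m².
Thin rod: I_cm = (1/12)ML² = (1/12)(3.27)(0.55)² = 0.082431 kg·m²; centre at d = 0.63 m, so the parallel axis theorem gives I = 0.082431 + (3.27)(0.63)² = 1.3803 kg·m².
Solid disk: I_cm = (1/2)MR² = (1/2)(0.662)(0.0777)² = 0.0019983 kg·m²; centre at d = 0.473 m, so the parallel axis theorem gives I = 0.0019983 + (0.662)(0.473)² = 0.15011 kg·m².
Total I = 0.76483 + 1.3803 + 0.15011 = 2.2952 kg·m².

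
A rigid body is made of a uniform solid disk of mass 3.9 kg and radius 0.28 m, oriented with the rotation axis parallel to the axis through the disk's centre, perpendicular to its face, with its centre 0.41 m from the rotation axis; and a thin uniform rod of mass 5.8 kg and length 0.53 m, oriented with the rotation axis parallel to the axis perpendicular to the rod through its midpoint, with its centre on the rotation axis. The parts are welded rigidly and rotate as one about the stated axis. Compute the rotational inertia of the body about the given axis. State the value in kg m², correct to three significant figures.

Solid disk: I_cm = (1/2)MR² = (1/2)(3.9)(0.28)² = 0.15288 kg m²; centre at d = 0.41 m, so I = I_cm + Md² gives I = 0.15288 + (3.9)(0.41)² = 0.80847 kg m².
Thin rod: I_cm = (1/12)ML² = (1/12)(5.8)(0.53)² = 0.13577 kg m²; axis through the centre, so I = 0.13577 kg m².
Total I = 0.80847 + 0.13577 = 0.94424 kg m².

0.944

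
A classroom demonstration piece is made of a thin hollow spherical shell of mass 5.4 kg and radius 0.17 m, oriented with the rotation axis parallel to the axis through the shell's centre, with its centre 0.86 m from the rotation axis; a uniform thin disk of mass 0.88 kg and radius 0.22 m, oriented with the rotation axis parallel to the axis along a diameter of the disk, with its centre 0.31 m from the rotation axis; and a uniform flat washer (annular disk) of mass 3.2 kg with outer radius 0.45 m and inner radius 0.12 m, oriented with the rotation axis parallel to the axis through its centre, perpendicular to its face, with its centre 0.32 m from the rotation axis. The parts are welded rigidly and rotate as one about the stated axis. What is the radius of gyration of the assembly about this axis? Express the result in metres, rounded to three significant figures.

Spherical shell: I_cm = (2/3)MR² = (2/3)(5.4)(0.17)² = 0.10404 kg m^2; centre at d = 0.86 m, so I = I_cm + Md² gives I = 0.10404 + (5.4)(0.86)² = 4.0979 kg m^2.
Thin disk: I_cm = (1/4)MR² = (1/4)(0.88)(0.22)² = 0.010648 kg m^2; centre at d = 0.31 m, so I = I_cm + Md² gives I = 0.010648 + (0.88)(0.31)² = 0.095216 kg m^2.
Annular disk: I_cm = (1/2)M(R²+r²) = (1/2)(3.2)[(0.45)² + (0.12)²] = 0.34704 kg m^2; centre at d = 0.32 m, so I = I_cm + Md² gives I = 0.34704 + (3.2)(0.32)² = 0.67472 kg m^2.
Total I = 4.8678 kg m^2; total mass M = 9.48 kg.
k = √(I/M) = √(4.8678/9.48) = 0.71658 m.

0.717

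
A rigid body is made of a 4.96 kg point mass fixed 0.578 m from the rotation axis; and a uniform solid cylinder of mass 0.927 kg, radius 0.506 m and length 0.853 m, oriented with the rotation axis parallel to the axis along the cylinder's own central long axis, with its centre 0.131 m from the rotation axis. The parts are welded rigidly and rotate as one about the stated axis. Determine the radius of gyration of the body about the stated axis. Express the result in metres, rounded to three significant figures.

0.552

Point mass: I_cm = 0; centre at d = 0.578 m, so the parallel axis theorem gives I = 0 + (4.96)(0.578)² = 1.6571 kg·m².
Solid cylinder: I_cm = (1/2)MR² = (1/2)(0.927)(0.506)² = 0.11867 kg·m²; centre at d = 0.131 m, so the parallel axis theorem gives I = 0.11867 + (0.927)(0.131)² = 0.13458 kg·m².
Total I = 1.7916 kg·m²; total mass M = 5.887 kg.
k = √(I/M) = √(1.7916/5.887) = 0.55167 m.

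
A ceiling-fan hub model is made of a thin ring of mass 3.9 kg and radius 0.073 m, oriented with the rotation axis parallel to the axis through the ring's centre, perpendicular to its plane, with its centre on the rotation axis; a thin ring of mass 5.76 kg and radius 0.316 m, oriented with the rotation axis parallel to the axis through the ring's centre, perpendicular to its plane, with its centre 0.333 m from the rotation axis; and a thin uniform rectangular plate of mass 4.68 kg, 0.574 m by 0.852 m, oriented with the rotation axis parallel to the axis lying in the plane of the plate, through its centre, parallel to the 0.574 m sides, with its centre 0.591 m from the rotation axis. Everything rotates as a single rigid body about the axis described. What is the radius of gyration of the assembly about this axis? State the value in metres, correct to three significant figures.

0.469

Thin ring: I_cm = MR² = (3.9)(0.073)² = 0.020783 kg m²; axis through the centre, so I = 0.020783 kg m².
Thin ring: I_cm = MR² = (5.76)(0.316)² = 0.57517 kg m²; centre at d = 0.333 m, so I = I_cm + Md² gives I = 0.57517 + (5.76)(0.333)² = 1.2139 kg m².
Rectangular plate: I_cm = (1/12)Mb² = (1/12)(4.68)(0.852)² = 0.2831 kg m²; centre at d = 0.591 m, so I = I_cm + Md² gives I = 0.2831 + (4.68)(0.591)² = 1.9177 kg m².
Total I = 3.1524 kg m²; total mass M = 14.34 kg.
k = √(I/M) = √(3.1524/14.34) = 0.46886 m.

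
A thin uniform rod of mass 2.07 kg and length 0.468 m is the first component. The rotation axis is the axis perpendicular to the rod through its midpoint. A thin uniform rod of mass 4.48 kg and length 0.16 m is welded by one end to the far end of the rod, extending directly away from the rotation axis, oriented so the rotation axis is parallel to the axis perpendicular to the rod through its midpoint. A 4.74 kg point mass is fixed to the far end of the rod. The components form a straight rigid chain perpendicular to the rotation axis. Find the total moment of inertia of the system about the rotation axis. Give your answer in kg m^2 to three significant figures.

1.22

Thin rod: I_cm = (1/12)ML² = (1/12)(2.07)(0.468)² = 0.037782 kg m^2; axis through the centre, so I = 0.037782 kg m^2.
Thin rod: I_cm = (1/12)ML² = (1/12)(4.48)(0.16)² = 0.0095573 kg m^2; centre at d = 0.234 + 0.08 = 0.314 m, so I = I_cm + Md² gives I = 0.0095573 + (4.48)(0.314)² = 0.45127 kg m^2.
Point mass: I_cm = 0; centre at d = 0.234 + 0.08 + 0.08 = 0.394 m, so I = I_cm + Md² gives I = 0 + (4.74)(0.394)² = 0.73582 kg m^2.
Total I = 0.037782 + 0.45127 + 0.73582 = 1.2249 kg m^2.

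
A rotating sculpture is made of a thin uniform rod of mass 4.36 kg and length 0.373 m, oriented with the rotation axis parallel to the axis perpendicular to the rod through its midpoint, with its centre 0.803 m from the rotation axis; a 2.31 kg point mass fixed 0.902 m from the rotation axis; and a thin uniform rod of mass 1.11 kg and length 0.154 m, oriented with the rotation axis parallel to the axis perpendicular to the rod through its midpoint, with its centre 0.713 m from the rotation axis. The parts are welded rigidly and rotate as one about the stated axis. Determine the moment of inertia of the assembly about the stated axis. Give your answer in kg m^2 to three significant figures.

Thin rod: I_cm = (1/12)ML² = (1/12)(4.36)(0.373)² = 0.05055 kg m^2; centre at d = 0.803 m, so I = I_cm + Md² gives I = 0.05055 + (4.36)(0.803)² = 2.8619 kg m^2.
Point mass: I_cm = 0; centre at d = 0.902 m, so I = I_cm + Md² gives I = 0 + (2.31)(0.902)² = 1.8794 kg m^2.
Thin rod: I_cm = (1/12)ML² = (1/12)(1.11)(0.154)² = 0.0021937 kg m^2; centre at d = 0.713 m, so I = I_cm + Md² gives I = 0.0021937 + (1.11)(0.713)² = 0.56648 kg m^2.
Total I = 2.8619 + 1.8794 + 0.56648 = 5.3078 kg m^2.

5.31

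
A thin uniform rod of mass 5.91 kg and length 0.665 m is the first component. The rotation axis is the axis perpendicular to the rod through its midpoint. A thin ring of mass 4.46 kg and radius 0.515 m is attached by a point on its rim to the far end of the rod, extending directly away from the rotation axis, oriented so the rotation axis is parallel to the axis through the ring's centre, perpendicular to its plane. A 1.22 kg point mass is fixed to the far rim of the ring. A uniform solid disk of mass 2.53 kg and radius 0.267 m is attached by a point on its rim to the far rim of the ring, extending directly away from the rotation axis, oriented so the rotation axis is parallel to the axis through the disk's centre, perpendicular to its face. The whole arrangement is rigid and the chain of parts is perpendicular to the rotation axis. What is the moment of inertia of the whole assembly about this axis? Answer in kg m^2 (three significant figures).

13.7

Thin rod: I_cm = (1/12)ML² = (1/12)(5.91)(0.665)² = 0.2178 kg m^2; axis through the centre, so I = 0.2178 kg m^2.
Thin ring: I_cm = MR² = (4.46)(0.515)² = 1.1829 kg m^2; centre at d = 0.3325 + 0.515 = 0.8475 m, so the parallel axis theorem gives I = 1.1829 + (4.46)(0.8475)² = 4.3863 kg m^2.
Point mass: I_cm = 0; centre at d = 0.3325 + 0.515 + 0.515 = 1.3625 m, so the parallel axis theorem gives I = 0 + (1.22)(1.3625)² = 2.2648 kg m^2.
Solid disk: I_cm = (1/2)MR² = (1/2)(2.53)(0.267)² = 0.090181 kg m^2; centre at d = 0.3325 + 0.515 + 0.515 + 0.267 = 1.6295 m, so the parallel axis theorem gives I = 0.090181 + (2.53)(1.6295)² = 6.808 kg m^2.
Total I = 0.2178 + 4.3863 + 2.2648 + 6.808 = 13.677 kg m^2.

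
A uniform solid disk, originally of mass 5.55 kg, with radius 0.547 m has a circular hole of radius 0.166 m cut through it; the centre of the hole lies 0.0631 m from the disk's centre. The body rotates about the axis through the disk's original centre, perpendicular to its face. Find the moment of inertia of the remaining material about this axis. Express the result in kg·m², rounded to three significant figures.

0.821

Unpierced body about its centre: I₀ = (1/2)MR² = (1/2)(5.55)(0.547)² = 0.8303 kg·m².
The removed disk has mass m = M·(r/R)² = (5.55)(0.166/0.547)² = 0.51113 kg (same uniform areal density).
Its moment of inertia about the rotation axis (parallel-axis theorem): I_hole = (1/2)mr² + md² = (1/2)(0.51113)(0.166)² + (0.51113)(0.0631)² = 0.0090775 kg·m².
Treating the hole as negative mass, I = I₀ − I_hole = 0.8303 − 0.0090775 = 0.82123 kg·m².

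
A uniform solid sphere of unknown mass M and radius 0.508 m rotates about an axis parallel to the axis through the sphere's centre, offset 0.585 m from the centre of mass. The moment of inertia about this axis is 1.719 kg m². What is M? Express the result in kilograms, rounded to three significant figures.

3.86

I = I_cm + Md² = (2/5)MR² + Md² = M·[0.4·(0.508)² + (0.585)²] = M·0.44545.
So M = 1.719 / 0.44545 = 3.859 kg.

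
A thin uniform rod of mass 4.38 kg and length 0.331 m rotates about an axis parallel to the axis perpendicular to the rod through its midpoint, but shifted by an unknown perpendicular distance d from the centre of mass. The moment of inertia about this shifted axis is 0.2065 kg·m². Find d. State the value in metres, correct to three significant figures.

About the centre-of-mass axis, I_cm = (1/12)ML² = (1/12)(4.38)(0.331)² = 0.03999 kg·m².
Parallel axis theorem: I = I_cm + Md², so Md² = 0.2065 − 0.03999 = 0.16651 kg·m².
d = √(0.16651 / 4.38) = 0.19498 m.

0.195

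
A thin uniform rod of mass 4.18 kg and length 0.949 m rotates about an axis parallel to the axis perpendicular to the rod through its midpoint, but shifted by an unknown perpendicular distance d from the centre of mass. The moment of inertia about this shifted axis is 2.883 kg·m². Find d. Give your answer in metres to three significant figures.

0.784

About the centre-of-mass axis, I_cm = (1/12)ML² = (1/12)(4.18)(0.949)² = 0.31371 kg·m².
Parallel axis theorem: I = I_cm + Md², so Md² = 2.883 − 0.31371 = 2.5693 kg·m².
d = √(2.5693 / 4.18) = 0.784 m.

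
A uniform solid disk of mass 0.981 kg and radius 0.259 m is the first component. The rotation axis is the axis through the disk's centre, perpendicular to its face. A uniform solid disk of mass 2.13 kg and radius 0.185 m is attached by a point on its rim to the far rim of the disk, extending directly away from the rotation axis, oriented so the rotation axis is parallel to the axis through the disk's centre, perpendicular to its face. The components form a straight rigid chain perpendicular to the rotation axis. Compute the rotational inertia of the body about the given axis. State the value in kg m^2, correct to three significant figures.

Solid disk: I_cm = (1/2)MR² = (1/2)(0.981)(0.259)² = 0.032903 kg m^2; axis through the centre, so I = 0.032903 kg m^2.
Solid disk: I_cm = (1/2)MR² = (1/2)(2.13)(0.185)² = 0.03645 kg m^2; centre at d = 0.259 + 0.185 = 0.444 m, so the parallel axis theorem gives I = 0.03645 + (2.13)(0.444)² = 0.45635 kg m^2.
Total I = 0.032903 + 0.45635 = 0.48925 kg m^2.

0.489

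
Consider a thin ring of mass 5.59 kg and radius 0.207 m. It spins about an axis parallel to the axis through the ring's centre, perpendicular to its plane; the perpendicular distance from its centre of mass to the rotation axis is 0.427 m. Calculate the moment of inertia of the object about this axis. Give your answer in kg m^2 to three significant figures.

1.26

I_cm = MR² = (5.59)(0.207)² = 0.23953 kg m^2; centre at d = 0.427 m, so I = I_cm + Md² gives I = 0.23953 + (5.59)(0.427)² = 1.2587 kg m^2.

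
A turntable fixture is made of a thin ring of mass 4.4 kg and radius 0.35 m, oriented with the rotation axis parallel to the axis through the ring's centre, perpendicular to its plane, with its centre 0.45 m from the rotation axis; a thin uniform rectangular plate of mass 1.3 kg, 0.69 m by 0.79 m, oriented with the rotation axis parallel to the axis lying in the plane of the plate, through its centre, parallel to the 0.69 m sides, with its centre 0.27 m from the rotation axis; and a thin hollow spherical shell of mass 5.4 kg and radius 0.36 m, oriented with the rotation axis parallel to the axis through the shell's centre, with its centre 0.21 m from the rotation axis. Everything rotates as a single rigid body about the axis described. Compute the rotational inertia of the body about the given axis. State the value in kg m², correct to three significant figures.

Thin ring: I_cm = MR² = (4.4)(0.35)² = 0.539 kg m²; centre at d = 0.45 m, so the parallel axis theorem gives I = 0.539 + (4.4)(0.45)² = 1.43 kg m².
Rectangular plate: I_cm = (1/12)Mb² = (1/12)(1.3)(0.79)² = 0.067611 kg m²; centre at d = 0.27 m, so the parallel axis theorem gives I = 0.067611 + (1.3)(0.27)² = 0.16238 kg m².
Spherical shell: I_cm = (2/3)MR² = (2/3)(5.4)(0.36)² = 0.46656 kg m²; centre at d = 0.21 m, so the parallel axis theorem gives I = 0.46656 + (5.4)(0.21)² = 0.7047 kg m².
Total I = 1.43 + 0.16238 + 0.7047 = 2.2971 kg m².

2.30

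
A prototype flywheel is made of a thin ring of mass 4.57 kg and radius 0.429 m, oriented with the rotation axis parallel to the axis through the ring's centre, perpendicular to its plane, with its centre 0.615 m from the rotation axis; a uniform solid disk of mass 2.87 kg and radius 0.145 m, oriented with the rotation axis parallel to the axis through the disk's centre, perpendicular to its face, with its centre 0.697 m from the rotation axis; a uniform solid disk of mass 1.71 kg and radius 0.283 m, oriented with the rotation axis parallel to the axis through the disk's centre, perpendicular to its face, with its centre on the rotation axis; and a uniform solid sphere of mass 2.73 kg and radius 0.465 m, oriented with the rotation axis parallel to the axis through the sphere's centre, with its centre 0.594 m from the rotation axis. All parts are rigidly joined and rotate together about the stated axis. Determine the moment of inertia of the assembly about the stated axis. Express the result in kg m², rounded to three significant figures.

5.26

Thin ring: I_cm = MR² = (4.57)(0.429)² = 0.84107 kg m²; centre at d = 0.615 m, so I = I_cm + Md² gives I = 0.84107 + (4.57)(0.615)² = 2.5696 kg m².
Solid disk: I_cm = (1/2)MR² = (1/2)(2.87)(0.145)² = 0.030171 kg m²; centre at d = 0.697 m, so I = I_cm + Md² gives I = 0.030171 + (2.87)(0.697)² = 1.4244 kg m².
Solid disk: I_cm = (1/2)MR² = (1/2)(1.71)(0.283)² = 0.068476 kg m²; axis through the centre, so I = 0.068476 kg m².
Solid sphere: I_cm = (2/5)MR² = (2/5)(2.73)(0.465)² = 0.23612 kg m²; centre at d = 0.594 m, so I = I_cm + Md² gives I = 0.23612 + (2.73)(0.594)² = 1.1994 kg m².
Total I = 2.5696 + 1.4244 + 0.068476 + 1.1994 = 5.2618 kg m².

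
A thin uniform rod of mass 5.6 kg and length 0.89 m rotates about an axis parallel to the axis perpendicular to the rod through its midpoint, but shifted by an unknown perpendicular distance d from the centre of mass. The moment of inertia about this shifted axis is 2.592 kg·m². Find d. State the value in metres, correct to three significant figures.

0.630

About the centre-of-mass axis, I_cm = (1/12)ML² = (1/12)(5.6)(0.89)² = 0.36965 kg·m².
Parallel axis theorem: I = I_cm + Md², so Md² = 2.592 − 0.36965 = 2.2224 kg·m².
d = √(2.2224 / 5.6) = 0.62996 m.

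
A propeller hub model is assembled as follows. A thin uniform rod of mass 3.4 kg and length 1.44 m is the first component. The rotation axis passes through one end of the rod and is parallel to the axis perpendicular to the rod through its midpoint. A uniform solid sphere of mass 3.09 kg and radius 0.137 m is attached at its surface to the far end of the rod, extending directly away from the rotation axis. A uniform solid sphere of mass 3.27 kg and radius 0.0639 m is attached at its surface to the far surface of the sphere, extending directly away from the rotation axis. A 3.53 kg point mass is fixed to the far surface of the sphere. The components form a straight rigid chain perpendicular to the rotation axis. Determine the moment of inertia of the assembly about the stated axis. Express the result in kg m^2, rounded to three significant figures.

32.4

Thin rod: I_cm = (1/12)ML² = (1/12)(3.4)(1.44)² = 0.58752 kg m^2; centre at d = 0.72 m, so the parallel axis theorem gives I = 0.58752 + (3.4)(0.72)² = 2.3501 kg m^2.
Solid sphere: I_cm = (2/5)MR² = (2/5)(3.09)(0.137)² = 0.023198 kg m^2; centre at d = 0.72 + 0.72 + 0.137 = 1.577 m, so the parallel axis theorem gives I = 0.023198 + (3.09)(1.577)² = 7.7078 kg m^2.
Solid sphere: I_cm = (2/5)MR² = (2/5)(3.27)(0.0639)² = 0.0053408 kg m^2; centre at d = 0.72 + 0.72 + 0.137 + 0.137 + 0.0639 = 1.7779 m, so the parallel axis theorem gives I = 0.0053408 + (3.27)(1.7779)² = 10.342 kg m^2.
Point mass: I_cm = 0; centre at d = 0.72 + 0.72 + 0.137 + 0.137 + 0.0639 + 0.0639 = 1.8418 m, so the parallel axis theorem gives I = 0 + (3.53)(1.8418)² = 11.975 kg m^2.
Total I = 2.3501 + 7.7078 + 10.342 + 11.975 = 32.374 kg m^2.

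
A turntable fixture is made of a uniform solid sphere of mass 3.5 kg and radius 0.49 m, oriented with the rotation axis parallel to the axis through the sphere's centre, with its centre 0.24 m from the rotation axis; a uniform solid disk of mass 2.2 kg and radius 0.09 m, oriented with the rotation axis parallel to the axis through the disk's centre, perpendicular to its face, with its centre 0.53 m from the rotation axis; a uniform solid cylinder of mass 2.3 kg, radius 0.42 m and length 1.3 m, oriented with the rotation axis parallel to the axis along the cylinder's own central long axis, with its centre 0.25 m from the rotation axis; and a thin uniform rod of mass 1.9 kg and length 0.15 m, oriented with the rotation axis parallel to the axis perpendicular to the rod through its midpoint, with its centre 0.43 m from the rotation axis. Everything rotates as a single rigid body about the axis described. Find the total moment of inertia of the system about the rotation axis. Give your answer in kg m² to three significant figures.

1.87

Solid sphere: I_cm = (2/5)MR² = (2/5)(3.5)(0.49)² = 0.33614 kg m²; centre at d = 0.24 m, so I = I_cm + Md² gives I = 0.33614 + (3.5)(0.24)² = 0.53774 kg m².
Solid disk: I_cm = (1/2)MR² = (1/2)(2.2)(0.09)² = 0.00891 kg m²; centre at d = 0.53 m, so I = I_cm + Md² gives I = 0.00891 + (2.2)(0.53)² = 0.62689 kg m².
Solid cylinder: I_cm = (1/2)MR² = (1/2)(2.3)(0.42)² = 0.20286 kg m²; centre at d = 0.25 m, so I = I_cm + Md² gives I = 0.20286 + (2.3)(0.25)² = 0.34661 kg m².
Thin rod: I_cm = (1/12)ML² = (1/12)(1.9)(0.15)² = 0.0035625 kg m²; centre at d = 0.43 m, so I = I_cm + Md² gives I = 0.0035625 + (1.9)(0.43)² = 0.35487 kg m².
Total I = 0.53774 + 0.62689 + 0.34661 + 0.35487 = 1.8661 kg m².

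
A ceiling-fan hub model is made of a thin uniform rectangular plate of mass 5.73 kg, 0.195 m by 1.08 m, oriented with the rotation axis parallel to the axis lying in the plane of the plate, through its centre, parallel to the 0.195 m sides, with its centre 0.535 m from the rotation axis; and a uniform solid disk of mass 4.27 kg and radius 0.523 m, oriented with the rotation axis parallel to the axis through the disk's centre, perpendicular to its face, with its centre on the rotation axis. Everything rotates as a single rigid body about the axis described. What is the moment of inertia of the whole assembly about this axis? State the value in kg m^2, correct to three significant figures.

2.78

Rectangular plate: I_cm = (1/12)Mb² = (1/12)(5.73)(1.08)² = 0.55696 kg m^2; centre at d = 0.535 m, so the parallel axis theorem gives I = 0.55696 + (5.73)(0.535)² = 2.197 kg m^2.
Solid disk: I_cm = (1/2)MR² = (1/2)(4.27)(0.523)² = 0.58398 kg m^2; axis through the centre, so I = 0.58398 kg m^2.
Total I = 2.197 + 0.58398 = 2.781 kg m^2.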